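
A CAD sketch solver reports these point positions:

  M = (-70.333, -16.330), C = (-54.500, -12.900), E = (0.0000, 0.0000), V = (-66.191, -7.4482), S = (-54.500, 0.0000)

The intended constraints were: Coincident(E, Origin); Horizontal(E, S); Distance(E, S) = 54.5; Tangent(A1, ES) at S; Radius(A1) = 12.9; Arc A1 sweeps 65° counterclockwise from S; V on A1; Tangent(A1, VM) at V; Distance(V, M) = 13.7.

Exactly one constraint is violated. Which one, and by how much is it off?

Distance(V, M) = 13.7 — off by 3.90.

E = (0.00, 0.00) ✓; E.y = 0.00, S.y = 0.00 ✓; |ES| = 54.50 ✓; ∠(CS, SE) = 90.00° ✓; |CS| = 12.90 ✓; bearing(C→V) − bearing(C→S) = 65.00° ✓; |CV| = 12.90 ✓; ∠(CV, VM) = 90.00° ✓; |VM| = 9.800 ✗.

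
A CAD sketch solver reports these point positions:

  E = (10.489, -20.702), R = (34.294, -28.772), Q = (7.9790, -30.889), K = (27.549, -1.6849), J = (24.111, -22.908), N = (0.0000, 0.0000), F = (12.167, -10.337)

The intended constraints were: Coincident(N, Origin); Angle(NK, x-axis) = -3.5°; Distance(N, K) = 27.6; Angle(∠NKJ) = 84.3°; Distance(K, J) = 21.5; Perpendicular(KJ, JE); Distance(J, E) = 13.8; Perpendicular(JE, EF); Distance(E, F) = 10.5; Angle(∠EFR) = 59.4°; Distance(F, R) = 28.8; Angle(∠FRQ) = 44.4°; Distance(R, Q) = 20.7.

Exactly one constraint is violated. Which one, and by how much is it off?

Distance(R, Q) = 20.7 — off by 5.70.

N = (0.00, 0.00) ✓; NK at -3.500° ✓; |NK| = 27.60 ✓; ∠NKJ = 84.30° ✓; |KJ| = 21.50 ✓; ∠(KJ, JE) = 90.00° ✓; |JE| = 13.80 ✓; ∠(JE, EF) = 90.00° ✓; |EF| = 10.50 ✓; ∠EFR = 59.40° ✓; |FR| = 28.80 ✓; ∠FRQ = 44.40° ✓; |RQ| = 26.40 ✗.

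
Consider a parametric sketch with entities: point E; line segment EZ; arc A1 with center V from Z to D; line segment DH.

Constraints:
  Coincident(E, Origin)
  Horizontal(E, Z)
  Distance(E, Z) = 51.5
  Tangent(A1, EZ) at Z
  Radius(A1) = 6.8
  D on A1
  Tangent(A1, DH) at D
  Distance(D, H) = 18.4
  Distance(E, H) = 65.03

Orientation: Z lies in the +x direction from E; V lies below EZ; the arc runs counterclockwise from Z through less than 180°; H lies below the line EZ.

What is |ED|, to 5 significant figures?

48.315

Checks: E.y = 0.00, Z.y = 0.00 ✓; |EZ| = 51.50 ✓; |VD| = 6.800 ✓; ∠(VD, DH) = 90.00° ✓; |DH| = 18.40 ✓; |EH| = 65.03 ✓.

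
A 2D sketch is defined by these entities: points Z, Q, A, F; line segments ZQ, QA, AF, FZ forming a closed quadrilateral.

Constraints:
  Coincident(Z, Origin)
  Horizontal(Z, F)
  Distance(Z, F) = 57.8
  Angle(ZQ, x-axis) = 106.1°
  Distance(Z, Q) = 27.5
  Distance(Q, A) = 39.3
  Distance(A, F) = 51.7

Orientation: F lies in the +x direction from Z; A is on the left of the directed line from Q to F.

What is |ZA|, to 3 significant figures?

51.0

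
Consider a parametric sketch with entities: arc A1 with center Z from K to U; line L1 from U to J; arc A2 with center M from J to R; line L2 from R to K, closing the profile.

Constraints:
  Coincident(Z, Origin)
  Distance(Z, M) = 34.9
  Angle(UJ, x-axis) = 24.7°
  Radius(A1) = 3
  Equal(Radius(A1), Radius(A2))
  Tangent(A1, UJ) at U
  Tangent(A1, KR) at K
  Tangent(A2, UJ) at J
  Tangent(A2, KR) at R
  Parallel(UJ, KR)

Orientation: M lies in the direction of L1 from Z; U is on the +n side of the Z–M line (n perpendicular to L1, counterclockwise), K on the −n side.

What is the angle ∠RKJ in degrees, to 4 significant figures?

9.755°

The slot axis is L1's direction at 24.7°, so u = (cos 24.7°, sin 24.7°) = (0.9085, 0.4179) and n = (−sin 24.7°, cos 24.7°) = (-0.4179, 0.9085). Z is at the origin and M lies 34.9 along u from Z, so M = 34.9·u = (31.71, 14.58). Tangency of A1 to both parallel lines with radius 3.0 puts U and K at Z ± 3.0·n: U = (-1.254, 2.726), K = (1.254, -2.726). Equal radii place J and R the same way about M: J = M + 3.0·n = (30.45, 17.31), R = M − 3.0·n = (32.96, 11.86). Then cos ∠RKJ = KR·KJ / (|KR||KJ|), giving 9.755°.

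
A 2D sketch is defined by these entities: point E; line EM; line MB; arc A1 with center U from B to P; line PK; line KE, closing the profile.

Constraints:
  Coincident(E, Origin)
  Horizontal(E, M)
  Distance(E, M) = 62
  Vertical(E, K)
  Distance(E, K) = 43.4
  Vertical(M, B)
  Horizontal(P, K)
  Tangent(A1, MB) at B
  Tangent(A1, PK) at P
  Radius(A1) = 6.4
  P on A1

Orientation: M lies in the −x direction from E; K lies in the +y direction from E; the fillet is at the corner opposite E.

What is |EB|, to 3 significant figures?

72.2

E is at the origin; EM is horizontal with |EM| = 62.0 and M on the −x side, so M = (-62.0, 0.00). E and K share the same x with |EK| = 43.4 and K on the +y side, so K = (0.00, 43.4). The virtual corner opposite E is at (-62.0, 43.4). Since A1 is tangent to MB there, UB ⟂ MB and the tangent condition forces UP to be normal to PK, with radius 6.4, so the center U sits 6.4 in from both sides at U = (-55.6, 37.0). That places the tangent points at B = (-62.0, 37.0) on MB and P = (-55.6, 43.4) on PK. Then |EB| = |B − E| = 72.2.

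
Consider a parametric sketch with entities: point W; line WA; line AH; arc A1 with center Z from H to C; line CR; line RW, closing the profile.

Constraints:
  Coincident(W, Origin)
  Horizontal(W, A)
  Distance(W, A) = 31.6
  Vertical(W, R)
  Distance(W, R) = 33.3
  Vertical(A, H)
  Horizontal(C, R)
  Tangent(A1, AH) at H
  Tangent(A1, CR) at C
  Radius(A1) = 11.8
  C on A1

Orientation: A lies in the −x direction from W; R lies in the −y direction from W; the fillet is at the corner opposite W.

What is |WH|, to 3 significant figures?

38.2

W is at the origin; WA is horizontal with |WA| = 31.6 and A on the −x side, so A = (-31.6, 0.00). W and R share the same x with |WR| = 33.3 and R on the −y side, so R = (0.00, -33.3). The virtual corner opposite W is at (-31.6, -33.3). The tangent condition forces ZH to be normal to AH and tangency of A1 to CR means the radius ZC is perpendicular to CR, with radius 11.8, so the center Z sits 11.8 in from both sides at Z = (-19.8, -21.5). That places the tangent points at H = (-31.6, -21.5) on AH and C = (-19.8, -33.3) on CR. Then |WH| = |H − W| = 38.2.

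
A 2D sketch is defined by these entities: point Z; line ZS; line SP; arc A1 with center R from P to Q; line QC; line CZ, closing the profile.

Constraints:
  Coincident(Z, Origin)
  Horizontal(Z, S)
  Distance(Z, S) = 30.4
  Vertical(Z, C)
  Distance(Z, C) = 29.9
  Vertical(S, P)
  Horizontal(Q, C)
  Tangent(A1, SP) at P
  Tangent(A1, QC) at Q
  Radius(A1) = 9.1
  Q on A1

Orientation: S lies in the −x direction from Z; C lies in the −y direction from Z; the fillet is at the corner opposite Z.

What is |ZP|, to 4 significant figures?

36.83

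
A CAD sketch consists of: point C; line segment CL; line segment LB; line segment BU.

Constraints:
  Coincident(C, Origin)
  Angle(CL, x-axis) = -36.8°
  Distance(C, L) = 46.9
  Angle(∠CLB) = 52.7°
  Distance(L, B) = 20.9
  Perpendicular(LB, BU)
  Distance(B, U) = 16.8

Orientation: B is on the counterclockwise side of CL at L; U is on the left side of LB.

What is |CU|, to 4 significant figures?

21.84

∠CLB = 52.7°, so LB runs at -36.8° + (180° − 52.7°) = 90.50° from the x-axis; with |LB| = 20.9, B = L + 20.9·(cos 90.50°, sin 90.50°) = (37.37, -7.195). LB is perpendicular to BU; with |BU| = 16.8 on the left of LB, U = B + 16.8·(-1.000, -0.008727) = (20.57, -7.342). Then |CU| = |U − C| = 21.84.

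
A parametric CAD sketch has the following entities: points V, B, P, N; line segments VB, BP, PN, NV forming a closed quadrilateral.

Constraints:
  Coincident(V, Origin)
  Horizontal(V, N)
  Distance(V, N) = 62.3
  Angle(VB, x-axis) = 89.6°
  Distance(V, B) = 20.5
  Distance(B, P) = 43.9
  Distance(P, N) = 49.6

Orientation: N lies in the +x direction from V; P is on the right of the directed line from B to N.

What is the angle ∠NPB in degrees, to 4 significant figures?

88.64°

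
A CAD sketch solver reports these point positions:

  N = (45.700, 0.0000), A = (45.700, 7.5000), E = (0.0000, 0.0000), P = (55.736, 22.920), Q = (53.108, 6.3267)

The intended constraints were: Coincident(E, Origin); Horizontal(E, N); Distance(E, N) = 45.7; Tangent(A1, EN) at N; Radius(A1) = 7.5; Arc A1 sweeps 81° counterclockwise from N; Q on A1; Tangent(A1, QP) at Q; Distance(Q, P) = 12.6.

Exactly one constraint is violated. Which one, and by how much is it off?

Distance(Q, P) = 12.6 — off by 4.20.

E = (0.00, 0.00) ✓; E.y = 0.00, N.y = 0.00 ✓; |EN| = 45.70 ✓; ∠(AN, NE) = 90.00° ✓; |AN| = 7.500 ✓; bearing(A→Q) − bearing(A→N) = 81.00° ✓; |AQ| = 7.500 ✓; ∠(AQ, QP) = 90.00° ✓; |QP| = 16.80 ✗.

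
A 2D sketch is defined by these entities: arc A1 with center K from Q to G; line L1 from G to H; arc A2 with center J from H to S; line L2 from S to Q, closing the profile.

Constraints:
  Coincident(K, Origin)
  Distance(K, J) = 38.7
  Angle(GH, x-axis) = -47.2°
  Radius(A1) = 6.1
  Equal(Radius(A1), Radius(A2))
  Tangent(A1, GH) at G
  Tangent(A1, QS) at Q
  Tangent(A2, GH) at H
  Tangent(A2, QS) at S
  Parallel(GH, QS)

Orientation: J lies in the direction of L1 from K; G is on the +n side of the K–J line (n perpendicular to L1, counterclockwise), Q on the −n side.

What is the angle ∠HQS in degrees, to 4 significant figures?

17.50°

The slot axis is L1's direction at -47.2°, so u = (cos -47.2°, sin -47.2°) = (0.6794, -0.7337) and n = (−sin -47.2°, cos -47.2°) = (0.7337, 0.6794). K is at the origin and J lies 38.7 along u from K, so J = 38.7·u = (26.29, -28.40). Tangency of A1 to both parallel lines with radius 6.1 puts G and Q at K ± 6.1·n: G = (4.476, 4.145), Q = (-4.476, -4.145). Equal radii place H and S the same way about J: H = J + 6.1·n = (30.77, -24.25), S = J − 6.1·n = (21.82, -32.54). Then cos ∠HQS = QH·QS / (|QH||QS|), giving 17.50°.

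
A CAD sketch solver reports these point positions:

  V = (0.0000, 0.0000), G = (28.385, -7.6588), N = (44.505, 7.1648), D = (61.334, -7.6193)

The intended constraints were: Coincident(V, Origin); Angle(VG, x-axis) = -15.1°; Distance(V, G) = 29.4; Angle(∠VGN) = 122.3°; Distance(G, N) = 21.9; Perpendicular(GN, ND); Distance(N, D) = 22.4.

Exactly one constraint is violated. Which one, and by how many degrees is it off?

Perpendicular(GN, ND) — off by 6.10°.

V = (0.00, 0.00) ✓; VG at -15.10° ✓; |VG| = 29.40 ✓; ∠VGN = 122.3° ✓; |GN| = 21.90 ✓; ∠(GN, ND) = 83.90° ✗; |ND| = 22.40 ✓.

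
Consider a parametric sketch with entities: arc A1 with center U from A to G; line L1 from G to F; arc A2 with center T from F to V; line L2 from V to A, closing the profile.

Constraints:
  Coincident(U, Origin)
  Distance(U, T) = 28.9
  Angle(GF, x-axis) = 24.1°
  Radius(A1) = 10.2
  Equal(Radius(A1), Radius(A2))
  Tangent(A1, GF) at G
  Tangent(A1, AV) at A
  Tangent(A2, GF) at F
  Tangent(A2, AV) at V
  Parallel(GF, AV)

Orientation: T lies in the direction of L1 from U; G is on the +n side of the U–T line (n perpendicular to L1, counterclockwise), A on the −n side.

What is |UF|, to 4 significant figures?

30.65

Tangency of A1 to both parallel lines with radius 10.2 puts G and A at U ± 10.2·n: G = (-4.165, 9.311), A = (4.165, -9.311). Equal radii place F and V the same way about T: F = T + 10.2·n = (22.22, 21.11), V = T − 10.2·n = (30.55, 2.490). Then |UF| = |F − U| = 30.65.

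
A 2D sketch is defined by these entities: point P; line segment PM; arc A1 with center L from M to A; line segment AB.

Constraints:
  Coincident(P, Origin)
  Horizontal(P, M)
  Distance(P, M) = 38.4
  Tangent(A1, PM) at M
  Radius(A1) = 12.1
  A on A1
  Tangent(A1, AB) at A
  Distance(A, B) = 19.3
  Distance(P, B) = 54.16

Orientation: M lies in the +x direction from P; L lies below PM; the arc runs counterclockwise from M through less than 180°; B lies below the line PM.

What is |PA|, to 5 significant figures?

35.313

Checks: ∠(LM, MP) = 90.00° ✓; |LM| = 12.10 ✓; |LA| = 12.10 ✓; ∠(LA, AB) = 90.00° ✓; |AB| = 19.30 ✓; |PB| = 54.16 ✓.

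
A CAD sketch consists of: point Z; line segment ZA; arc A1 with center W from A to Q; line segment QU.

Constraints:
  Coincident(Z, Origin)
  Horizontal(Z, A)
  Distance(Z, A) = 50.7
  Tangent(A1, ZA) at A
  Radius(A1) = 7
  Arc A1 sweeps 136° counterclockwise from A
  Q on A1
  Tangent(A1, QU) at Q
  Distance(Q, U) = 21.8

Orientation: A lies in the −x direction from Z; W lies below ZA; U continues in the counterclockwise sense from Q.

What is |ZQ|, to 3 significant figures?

56.9

A1 meets ZA tangentially, so WA is at right angles to ZA, so W = A + (0, -7) = (-50.7, -7.00). On A1, A sits at bearing 90° from W; a 136° counterclockwise sweep puts Q at bearing 226°, so Q = W + 7.0·(cos 226°, sin 226°) = (-55.6, -12.0). Then |ZQ| = |Q − Z| = 56.9.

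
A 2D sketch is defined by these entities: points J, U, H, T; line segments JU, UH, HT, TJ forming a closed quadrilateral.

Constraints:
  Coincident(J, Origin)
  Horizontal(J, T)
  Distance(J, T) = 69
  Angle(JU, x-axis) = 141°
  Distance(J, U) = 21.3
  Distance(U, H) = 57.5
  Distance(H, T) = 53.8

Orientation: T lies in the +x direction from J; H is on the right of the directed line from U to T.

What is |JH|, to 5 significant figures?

36.474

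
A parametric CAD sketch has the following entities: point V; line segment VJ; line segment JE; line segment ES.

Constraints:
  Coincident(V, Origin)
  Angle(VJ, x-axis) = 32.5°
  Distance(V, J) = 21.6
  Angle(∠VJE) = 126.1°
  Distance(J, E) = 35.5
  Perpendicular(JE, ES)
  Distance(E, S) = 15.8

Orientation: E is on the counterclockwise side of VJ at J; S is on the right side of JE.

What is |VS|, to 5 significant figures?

58.579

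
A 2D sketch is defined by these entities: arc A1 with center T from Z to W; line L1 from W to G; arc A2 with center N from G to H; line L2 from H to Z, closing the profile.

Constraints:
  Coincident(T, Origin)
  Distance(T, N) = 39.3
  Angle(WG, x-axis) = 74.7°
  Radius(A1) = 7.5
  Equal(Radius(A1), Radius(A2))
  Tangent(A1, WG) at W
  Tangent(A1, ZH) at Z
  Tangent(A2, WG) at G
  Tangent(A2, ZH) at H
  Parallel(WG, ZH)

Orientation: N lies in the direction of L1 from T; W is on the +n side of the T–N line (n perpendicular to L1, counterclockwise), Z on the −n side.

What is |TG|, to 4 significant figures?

40.01

Tangency of A1 to both parallel lines with radius 7.5 puts W and Z at T ± 7.5·n: W = (-7.234, 1.979), Z = (7.234, -1.979). Equal radii place G and H the same way about N: G = N + 7.5·n = (3.136, 39.89), H = N − 7.5·n = (17.60, 35.93). Then |TG| = |G − T| = 40.01.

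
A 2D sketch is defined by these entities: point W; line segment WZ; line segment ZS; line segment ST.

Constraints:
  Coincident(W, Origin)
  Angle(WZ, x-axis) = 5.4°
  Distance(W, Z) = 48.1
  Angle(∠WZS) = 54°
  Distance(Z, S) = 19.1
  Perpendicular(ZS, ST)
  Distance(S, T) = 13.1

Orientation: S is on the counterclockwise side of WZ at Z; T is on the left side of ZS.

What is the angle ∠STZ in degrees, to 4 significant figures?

55.56°

∠WZS = 54.0°, so ZS runs at 5.4° + (180° − 54.0°) = 131.4° from the x-axis; with |ZS| = 19.1, S = Z + 19.1·(cos 131.4°, sin 131.4°) = (35.26, 18.85). ZS ⟂ ST; with |ST| = 13.1 on the left of ZS, T = S + 13.1·(-0.7501, -0.6613) = (25.43, 10.19). Then cos ∠STZ = TS·TZ / (|TS||TZ|), giving 55.56°.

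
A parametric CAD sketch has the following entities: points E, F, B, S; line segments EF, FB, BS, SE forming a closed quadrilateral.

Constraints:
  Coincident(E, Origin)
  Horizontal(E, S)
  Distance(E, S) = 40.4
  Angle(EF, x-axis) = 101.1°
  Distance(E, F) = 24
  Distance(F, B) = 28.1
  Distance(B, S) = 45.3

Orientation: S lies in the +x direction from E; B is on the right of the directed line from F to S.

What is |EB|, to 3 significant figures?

6.52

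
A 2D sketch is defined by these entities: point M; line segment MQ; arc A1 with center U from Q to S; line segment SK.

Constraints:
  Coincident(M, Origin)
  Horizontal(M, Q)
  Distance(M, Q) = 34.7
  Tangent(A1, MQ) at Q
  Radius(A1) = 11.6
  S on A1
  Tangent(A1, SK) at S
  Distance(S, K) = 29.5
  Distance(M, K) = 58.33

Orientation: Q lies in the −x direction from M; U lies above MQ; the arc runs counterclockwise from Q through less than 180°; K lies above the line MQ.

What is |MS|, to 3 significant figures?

30.2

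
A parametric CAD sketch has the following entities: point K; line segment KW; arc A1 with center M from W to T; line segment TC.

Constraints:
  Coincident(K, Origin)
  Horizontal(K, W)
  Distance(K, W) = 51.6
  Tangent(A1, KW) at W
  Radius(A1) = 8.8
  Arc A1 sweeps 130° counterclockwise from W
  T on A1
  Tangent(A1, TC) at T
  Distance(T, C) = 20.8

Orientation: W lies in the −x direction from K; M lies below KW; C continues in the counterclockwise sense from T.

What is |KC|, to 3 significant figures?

54.3

K is at the origin; K and W share the same y with |KW| = 51.6 and W on the −x side, so W = (-51.6, 0.00). Tangency of A1 to KW means the radius MW is perpendicular to KW, so M = W + (0, -8.8) = (-51.6, -8.80). On A1, W sits at bearing 90° from M; a 130° counterclockwise sweep puts T at bearing 220°, so T = M + 8.8·(cos 220°, sin 220°) = (-58.3, -14.5). Tangency of A1 to TC means the radius MT is perpendicular to TC, so TC runs along (−sin 220°, cos 220°); with |TC| = 20.8, C = (-45.0, -30.4). Then |KC| = |C − K| = 54.3.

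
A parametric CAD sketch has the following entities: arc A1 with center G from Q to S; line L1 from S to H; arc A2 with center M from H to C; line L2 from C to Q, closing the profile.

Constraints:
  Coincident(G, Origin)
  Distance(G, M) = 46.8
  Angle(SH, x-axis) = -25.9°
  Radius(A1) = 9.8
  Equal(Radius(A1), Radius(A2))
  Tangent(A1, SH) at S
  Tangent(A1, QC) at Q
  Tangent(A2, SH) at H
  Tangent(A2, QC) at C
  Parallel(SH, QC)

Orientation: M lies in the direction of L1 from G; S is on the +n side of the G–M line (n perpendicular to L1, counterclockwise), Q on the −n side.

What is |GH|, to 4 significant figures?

47.82

Tangency of A1 to both parallel lines with radius 9.8 puts S and Q at G ± 9.8·n: S = (4.281, 8.816), Q = (-4.281, -8.816). Equal radii place H and C the same way about M: H = M + 9.8·n = (46.38, -11.63), C = M − 9.8·n = (37.82, -29.26). Then |GH| = |H − G| = 47.82.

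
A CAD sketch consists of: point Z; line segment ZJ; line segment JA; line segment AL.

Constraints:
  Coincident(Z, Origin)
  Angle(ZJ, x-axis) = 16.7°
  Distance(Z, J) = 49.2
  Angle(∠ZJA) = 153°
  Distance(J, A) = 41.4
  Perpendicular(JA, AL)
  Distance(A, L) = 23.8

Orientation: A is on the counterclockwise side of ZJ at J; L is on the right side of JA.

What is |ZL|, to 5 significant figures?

96.923

∠ZJA = 153.0°, so JA runs at 16.7° + (180° − 153.0°) = 43.700° from the x-axis; with |JA| = 41.4, A = J + 41.4·(cos 43.700°, sin 43.700°) = (77.056, 42.741). JA ⟂ AL; with |AL| = 23.8 on the right of JA, L = A + 23.8·(0.69088, -0.72297) = (93.499, 25.534). Then |ZL| = |L − Z| = 96.923.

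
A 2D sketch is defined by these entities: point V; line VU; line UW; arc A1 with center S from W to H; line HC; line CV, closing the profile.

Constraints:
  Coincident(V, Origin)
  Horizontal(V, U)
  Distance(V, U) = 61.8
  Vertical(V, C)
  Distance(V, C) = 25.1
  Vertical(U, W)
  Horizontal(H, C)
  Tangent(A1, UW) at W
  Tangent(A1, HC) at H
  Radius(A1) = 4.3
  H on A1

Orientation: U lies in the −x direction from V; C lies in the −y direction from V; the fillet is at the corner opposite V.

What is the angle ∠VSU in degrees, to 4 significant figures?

81.79°

V and C share the same x with |VC| = 25.1 and C on the −y side, so C = (0.000, -25.10). The virtual corner opposite V is at (-61.80, -25.10). A1 meets UW tangentially, so SW is at right angles to UW and since A1 is tangent to HC there, SH ⟂ HC, with radius 4.3, so the center S sits 4.3 in from both sides at S = (-57.50, -20.80). Then cos ∠VSU = SV·SU / (|SV||SU|), giving 81.79°.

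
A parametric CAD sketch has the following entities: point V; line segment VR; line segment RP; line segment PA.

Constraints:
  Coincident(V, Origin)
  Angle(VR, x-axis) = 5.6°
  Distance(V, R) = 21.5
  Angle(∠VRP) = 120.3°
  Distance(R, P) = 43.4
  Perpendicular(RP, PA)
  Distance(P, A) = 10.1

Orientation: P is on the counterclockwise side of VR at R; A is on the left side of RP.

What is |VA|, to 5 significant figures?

54.904

V is at the origin; VR runs at 5.6° with length 21.5, so R = 21.5·(cos 5.6°, sin 5.6°) = (21.397, 2.0980). ∠VRP = 120.3°, so RP runs at 5.6° + (180° − 120.3°) = 65.300° from the x-axis; with |RP| = 43.4, P = R + 43.4·(cos 65.300°, sin 65.300°) = (39.533, 41.527). RP is perpendicular to PA; with |PA| = 10.1 on the left of RP, A = P + 10.1·(-0.90851, 0.41787) = (30.357, 45.748). Then |VA| = |A − V| = 54.904.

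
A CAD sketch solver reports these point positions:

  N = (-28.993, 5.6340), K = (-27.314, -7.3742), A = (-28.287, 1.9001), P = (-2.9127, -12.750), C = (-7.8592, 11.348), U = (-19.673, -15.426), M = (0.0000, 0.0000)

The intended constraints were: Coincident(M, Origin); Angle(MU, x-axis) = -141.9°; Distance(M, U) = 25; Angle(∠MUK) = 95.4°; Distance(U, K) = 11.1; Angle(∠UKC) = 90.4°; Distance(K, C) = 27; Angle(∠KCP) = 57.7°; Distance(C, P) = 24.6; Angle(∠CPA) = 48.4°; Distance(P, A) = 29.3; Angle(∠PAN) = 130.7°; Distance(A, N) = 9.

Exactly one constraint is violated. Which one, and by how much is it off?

Distance(A, N) = 9 — off by 5.20.

M = (0.00, 0.00) ✓; MU at -141.9° ✓; |MU| = 25.00 ✓; ∠MUK = 95.40° ✓; |UK| = 11.10 ✓; ∠UKC = 90.40° ✓; |KC| = 27.00 ✓; ∠KCP = 57.70° ✓; |CP| = 24.60 ✓; ∠CPA = 48.40° ✓; |PA| = 29.30 ✓; ∠PAN = 130.7° ✓; |AN| = 3.800 ✗.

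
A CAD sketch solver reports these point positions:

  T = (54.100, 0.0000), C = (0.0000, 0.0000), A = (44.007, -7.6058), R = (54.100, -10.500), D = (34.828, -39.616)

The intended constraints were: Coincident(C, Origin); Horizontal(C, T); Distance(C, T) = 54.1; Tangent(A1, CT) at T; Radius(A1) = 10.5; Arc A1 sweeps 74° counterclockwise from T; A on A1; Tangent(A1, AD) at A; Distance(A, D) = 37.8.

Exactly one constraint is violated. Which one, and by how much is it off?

Distance(A, D) = 37.8 — off by 4.50.

C = (0.00, 0.00) ✓; C.y = 0.00, T.y = 0.00 ✓; |CT| = 54.10 ✓; ∠(RT, TC) = 90.00° ✓; |RT| = 10.50 ✓; bearing(R→A) − bearing(R→T) = 74.00° ✓; |RA| = 10.50 ✓; ∠(RA, AD) = 90.00° ✓; |AD| = 33.30 ✗.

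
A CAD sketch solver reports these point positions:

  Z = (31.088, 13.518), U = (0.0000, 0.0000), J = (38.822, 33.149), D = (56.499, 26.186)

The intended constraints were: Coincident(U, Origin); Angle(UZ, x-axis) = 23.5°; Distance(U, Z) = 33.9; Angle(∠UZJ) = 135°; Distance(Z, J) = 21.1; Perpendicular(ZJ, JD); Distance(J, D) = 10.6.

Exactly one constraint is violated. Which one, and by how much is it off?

Distance(J, D) = 10.6 — off by 8.40.

U = (0.00, 0.00) ✓; UZ at 23.50° ✓; |UZ| = 33.90 ✓; ∠UZJ = 135.0° ✓; |ZJ| = 21.10 ✓; ∠(ZJ, JD) = 90.00° ✓; |JD| = 19.00 ✗.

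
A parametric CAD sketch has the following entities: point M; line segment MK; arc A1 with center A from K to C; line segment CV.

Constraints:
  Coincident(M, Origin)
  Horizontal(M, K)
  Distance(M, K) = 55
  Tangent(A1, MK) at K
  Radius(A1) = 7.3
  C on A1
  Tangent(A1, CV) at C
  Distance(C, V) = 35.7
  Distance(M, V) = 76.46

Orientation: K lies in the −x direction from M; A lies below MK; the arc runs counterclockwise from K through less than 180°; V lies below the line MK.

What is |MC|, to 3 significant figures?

62.7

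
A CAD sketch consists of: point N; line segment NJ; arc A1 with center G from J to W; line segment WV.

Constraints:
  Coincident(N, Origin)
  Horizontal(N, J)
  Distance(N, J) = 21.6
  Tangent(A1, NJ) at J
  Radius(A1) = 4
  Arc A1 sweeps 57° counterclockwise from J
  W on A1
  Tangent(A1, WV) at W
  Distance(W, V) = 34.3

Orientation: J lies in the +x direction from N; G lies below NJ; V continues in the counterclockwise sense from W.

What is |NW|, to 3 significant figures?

18.3

Tangency of A1 to NJ means the radius GJ is perpendicular to NJ, so G = J + (0, -4) = (21.6, -4.00). On A1, J sits at bearing 90° from G; a 57° counterclockwise sweep puts W at bearing 147°, so W = G + 4.0·(cos 147°, sin 147°) = (18.2, -1.82). Then |NW| = |W − N| = 18.3.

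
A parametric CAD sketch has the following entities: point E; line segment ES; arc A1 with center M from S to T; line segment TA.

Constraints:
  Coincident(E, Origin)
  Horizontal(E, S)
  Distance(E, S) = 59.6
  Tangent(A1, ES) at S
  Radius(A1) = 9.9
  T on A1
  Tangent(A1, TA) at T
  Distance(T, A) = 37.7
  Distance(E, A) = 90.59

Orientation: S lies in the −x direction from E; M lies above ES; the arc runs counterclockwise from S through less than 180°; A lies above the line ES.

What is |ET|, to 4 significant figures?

55.32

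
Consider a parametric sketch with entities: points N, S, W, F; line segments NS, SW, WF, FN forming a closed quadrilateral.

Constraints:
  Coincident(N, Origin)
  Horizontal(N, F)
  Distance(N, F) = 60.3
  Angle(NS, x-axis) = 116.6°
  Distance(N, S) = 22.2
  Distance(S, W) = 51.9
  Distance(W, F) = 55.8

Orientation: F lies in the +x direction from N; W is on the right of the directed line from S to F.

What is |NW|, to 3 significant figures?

29.7

Checks: |SW| = 51.90 ✓; |WF| = 55.80 ✓.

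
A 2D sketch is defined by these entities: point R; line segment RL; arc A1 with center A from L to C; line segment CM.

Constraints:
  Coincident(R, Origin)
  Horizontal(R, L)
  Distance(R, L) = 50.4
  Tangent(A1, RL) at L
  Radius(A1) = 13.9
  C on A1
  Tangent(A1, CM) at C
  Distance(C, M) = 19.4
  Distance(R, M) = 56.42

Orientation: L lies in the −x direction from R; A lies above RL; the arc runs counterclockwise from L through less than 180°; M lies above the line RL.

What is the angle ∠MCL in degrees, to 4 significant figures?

126.3°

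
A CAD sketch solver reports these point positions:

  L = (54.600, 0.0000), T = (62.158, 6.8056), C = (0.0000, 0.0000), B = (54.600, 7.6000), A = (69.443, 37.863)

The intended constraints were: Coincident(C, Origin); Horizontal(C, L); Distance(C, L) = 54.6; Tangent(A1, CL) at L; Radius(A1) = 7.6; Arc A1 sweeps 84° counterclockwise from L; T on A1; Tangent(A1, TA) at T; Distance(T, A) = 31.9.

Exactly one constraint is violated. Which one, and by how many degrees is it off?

Tangent(A1, TA) at T — off by 7.20°.

C = (0.00, 0.00) ✓; C.y = 0.00, L.y = 0.00 ✓; |CL| = 54.60 ✓; ∠(BL, LC) = 90.00° ✓; |BL| = 7.600 ✓; bearing(B→T) − bearing(B→L) = 84.00° ✓; |BT| = 7.600 ✓; ∠(BT, TA) = 97.20° ✗; |TA| = 31.90 ✓.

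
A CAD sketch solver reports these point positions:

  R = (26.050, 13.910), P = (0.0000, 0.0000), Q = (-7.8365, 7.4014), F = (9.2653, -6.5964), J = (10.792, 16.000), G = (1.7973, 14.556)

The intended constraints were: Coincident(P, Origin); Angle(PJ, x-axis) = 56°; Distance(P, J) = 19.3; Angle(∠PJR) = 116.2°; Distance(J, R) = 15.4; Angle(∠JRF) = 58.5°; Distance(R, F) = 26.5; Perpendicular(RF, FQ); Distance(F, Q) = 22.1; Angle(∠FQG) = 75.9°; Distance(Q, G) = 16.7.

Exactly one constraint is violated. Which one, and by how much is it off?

Distance(Q, G) = 16.7 — off by 4.70.

P = (0.00, 0.00) ✓; PJ at 56.00° ✓; |PJ| = 19.30 ✓; ∠PJR = 116.2° ✓; |JR| = 15.40 ✓; ∠JRF = 58.50° ✓; |RF| = 26.50 ✓; ∠(RF, FQ) = 90.00° ✓; |FQ| = 22.10 ✓; ∠FQG = 75.90° ✓; |QG| = 12.00 ✗.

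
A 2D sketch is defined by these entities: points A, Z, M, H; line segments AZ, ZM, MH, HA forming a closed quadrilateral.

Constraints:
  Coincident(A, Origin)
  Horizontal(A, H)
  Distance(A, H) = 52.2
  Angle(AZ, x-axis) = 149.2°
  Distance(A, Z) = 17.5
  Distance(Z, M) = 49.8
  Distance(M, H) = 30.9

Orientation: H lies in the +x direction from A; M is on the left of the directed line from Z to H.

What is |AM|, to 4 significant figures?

40.29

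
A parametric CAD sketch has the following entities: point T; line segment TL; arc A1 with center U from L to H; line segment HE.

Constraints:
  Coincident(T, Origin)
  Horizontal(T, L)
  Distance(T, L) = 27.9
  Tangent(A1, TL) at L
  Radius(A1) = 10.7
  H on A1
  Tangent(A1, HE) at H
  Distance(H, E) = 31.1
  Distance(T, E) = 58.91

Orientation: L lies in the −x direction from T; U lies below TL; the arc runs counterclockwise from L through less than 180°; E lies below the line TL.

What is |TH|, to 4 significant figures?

39.47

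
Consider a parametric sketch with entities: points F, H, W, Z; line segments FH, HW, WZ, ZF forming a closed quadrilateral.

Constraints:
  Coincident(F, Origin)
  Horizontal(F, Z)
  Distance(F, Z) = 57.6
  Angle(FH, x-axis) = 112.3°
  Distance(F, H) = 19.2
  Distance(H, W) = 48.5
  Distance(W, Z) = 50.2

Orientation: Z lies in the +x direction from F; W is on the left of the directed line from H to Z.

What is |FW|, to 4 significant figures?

55.32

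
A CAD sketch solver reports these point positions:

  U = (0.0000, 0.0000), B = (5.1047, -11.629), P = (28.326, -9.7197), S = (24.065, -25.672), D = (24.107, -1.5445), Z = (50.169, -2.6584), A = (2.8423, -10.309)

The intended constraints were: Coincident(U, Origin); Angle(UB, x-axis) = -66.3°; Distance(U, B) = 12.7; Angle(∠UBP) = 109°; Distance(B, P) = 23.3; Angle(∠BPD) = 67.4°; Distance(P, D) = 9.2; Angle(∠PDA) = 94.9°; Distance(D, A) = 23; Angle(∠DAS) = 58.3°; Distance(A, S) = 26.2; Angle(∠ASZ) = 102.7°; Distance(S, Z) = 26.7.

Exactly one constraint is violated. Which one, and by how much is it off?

Distance(S, Z) = 26.7 — off by 8.10.

U = (0.00, 0.00) ✓; UB at -66.30° ✓; |UB| = 12.70 ✓; ∠UBP = 109.0° ✓; |BP| = 23.30 ✓; ∠BPD = 67.40° ✓; |PD| = 9.200 ✓; ∠PDA = 94.90° ✓; |DA| = 23.00 ✓; ∠DAS = 58.30° ✓; |AS| = 26.20 ✓; ∠ASZ = 102.7° ✓; |SZ| = 34.80 ✗.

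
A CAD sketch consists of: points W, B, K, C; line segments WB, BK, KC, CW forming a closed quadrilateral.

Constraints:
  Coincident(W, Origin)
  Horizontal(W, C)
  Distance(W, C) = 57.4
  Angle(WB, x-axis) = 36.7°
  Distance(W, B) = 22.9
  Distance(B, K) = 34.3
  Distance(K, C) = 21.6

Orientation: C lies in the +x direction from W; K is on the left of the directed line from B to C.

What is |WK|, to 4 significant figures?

55.94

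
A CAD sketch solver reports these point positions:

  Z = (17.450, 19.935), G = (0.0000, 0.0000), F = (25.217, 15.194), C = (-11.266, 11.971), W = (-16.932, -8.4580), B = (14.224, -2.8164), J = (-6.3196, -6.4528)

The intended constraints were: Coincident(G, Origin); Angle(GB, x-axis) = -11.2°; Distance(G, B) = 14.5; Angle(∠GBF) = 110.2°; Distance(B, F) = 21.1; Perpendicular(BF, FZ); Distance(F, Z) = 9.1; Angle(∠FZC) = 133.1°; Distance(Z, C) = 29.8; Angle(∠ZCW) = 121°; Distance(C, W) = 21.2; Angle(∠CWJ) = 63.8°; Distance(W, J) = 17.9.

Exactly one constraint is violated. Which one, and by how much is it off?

Distance(W, J) = 17.9 — off by 7.10.

G = (0.00, 0.00) ✓; GB at -11.20° ✓; |GB| = 14.50 ✓; ∠GBF = 110.2° ✓; |BF| = 21.10 ✓; ∠(BF, FZ) = 90.00° ✓; |FZ| = 9.100 ✓; ∠FZC = 133.1° ✓; |ZC| = 29.80 ✓; ∠ZCW = 121.0° ✓; |CW| = 21.20 ✓; ∠CWJ = 63.80° ✓; |WJ| = 10.80 ✗.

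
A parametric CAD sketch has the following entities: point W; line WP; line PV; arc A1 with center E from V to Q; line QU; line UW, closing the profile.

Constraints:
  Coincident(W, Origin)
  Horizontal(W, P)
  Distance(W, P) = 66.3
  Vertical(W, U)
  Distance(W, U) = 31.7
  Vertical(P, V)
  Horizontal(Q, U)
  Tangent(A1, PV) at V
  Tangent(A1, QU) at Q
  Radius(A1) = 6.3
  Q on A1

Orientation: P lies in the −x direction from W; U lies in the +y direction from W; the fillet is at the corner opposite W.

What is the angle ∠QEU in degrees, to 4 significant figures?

84.01°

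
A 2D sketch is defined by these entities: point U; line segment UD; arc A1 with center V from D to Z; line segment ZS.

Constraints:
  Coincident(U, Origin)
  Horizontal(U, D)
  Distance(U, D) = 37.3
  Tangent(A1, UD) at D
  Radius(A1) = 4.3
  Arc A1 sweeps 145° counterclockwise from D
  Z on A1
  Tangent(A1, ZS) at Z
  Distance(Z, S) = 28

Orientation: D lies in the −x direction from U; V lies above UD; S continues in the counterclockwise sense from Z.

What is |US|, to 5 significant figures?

62.512

On A1, D sits at bearing -90° from V; a 145° counterclockwise sweep puts Z at bearing 55°, so Z = V + 4.3·(cos 55°, sin 55°) = (-34.834, 7.8224). Tangency of A1 to ZS means the radius VZ is perpendicular to ZS, so ZS runs along (−sin 55°, cos 55°); with |ZS| = 28.0, S = (-57.770, 23.882). Then |US| = |S − U| = 62.512.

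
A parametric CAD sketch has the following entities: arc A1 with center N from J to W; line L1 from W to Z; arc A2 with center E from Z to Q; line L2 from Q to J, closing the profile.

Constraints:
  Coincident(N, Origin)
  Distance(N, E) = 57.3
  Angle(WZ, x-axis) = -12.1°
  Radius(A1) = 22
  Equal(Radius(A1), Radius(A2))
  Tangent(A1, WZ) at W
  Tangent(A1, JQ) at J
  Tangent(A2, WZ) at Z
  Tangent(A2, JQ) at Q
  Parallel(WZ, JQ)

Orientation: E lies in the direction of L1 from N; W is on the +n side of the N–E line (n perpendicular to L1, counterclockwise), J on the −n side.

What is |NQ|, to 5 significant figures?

61.378

Tangency of A1 to both parallel lines with radius 22.0 puts W and J at N ± 22.0·n: W = (4.6116, 21.511), J = (-4.6116, -21.511). Equal radii place Z and Q the same way about E: Z = E + 22.0·n = (60.639, 9.5001), Q = E − 22.0·n = (51.415, -33.522). Then |NQ| = |Q − N| = 61.378.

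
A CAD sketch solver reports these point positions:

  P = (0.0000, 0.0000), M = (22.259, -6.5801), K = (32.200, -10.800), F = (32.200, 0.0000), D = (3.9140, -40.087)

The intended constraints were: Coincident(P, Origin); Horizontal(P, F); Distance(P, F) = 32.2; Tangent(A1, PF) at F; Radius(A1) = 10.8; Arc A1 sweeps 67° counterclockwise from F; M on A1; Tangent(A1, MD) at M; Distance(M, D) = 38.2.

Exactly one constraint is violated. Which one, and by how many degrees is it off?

Tangent(A1, MD) at M — off by 5.70°.

P = (0.00, 0.00) ✓; P.y = 0.00, F.y = 0.00 ✓; |PF| = 32.20 ✓; ∠(KF, FP) = 90.00° ✓; |KF| = 10.80 ✓; bearing(K→M) − bearing(K→F) = 67.00° ✓; |KM| = 10.80 ✓; ∠(KM, MD) = 95.70° ✗; |MD| = 38.20 ✓.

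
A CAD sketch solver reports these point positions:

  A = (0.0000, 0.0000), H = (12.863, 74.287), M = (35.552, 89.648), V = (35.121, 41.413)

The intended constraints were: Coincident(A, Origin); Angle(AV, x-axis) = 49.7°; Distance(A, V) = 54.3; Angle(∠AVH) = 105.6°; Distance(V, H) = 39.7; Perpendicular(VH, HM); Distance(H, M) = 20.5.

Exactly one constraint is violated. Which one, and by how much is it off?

Distance(H, M) = 20.5 — off by 6.90.

A = (0.00, 0.00) ✓; AV at 49.70° ✓; |AV| = 54.30 ✓; ∠AVH = 105.6° ✓; |VH| = 39.70 ✓; ∠(VH, HM) = 90.00° ✓; |HM| = 27.40 ✗.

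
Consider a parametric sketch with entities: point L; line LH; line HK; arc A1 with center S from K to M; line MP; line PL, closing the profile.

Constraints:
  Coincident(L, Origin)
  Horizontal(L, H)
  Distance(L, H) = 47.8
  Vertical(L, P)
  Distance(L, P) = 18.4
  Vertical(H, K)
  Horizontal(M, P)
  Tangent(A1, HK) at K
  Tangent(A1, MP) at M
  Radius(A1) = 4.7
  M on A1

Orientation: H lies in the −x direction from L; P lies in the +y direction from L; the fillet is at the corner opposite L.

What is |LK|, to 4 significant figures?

49.72

The virtual corner opposite L is at (-47.80, 18.40). A1 meets HK tangentially, so SK is at right angles to HK and A1 meets MP tangentially, so SM is at right angles to MP, with radius 4.7, so the center S sits 4.7 in from both sides at S = (-43.10, 13.70). That places the tangent points at K = (-47.80, 13.70) on HK and M = (-43.10, 18.40) on MP. Then |LK| = |K − L| = 49.72.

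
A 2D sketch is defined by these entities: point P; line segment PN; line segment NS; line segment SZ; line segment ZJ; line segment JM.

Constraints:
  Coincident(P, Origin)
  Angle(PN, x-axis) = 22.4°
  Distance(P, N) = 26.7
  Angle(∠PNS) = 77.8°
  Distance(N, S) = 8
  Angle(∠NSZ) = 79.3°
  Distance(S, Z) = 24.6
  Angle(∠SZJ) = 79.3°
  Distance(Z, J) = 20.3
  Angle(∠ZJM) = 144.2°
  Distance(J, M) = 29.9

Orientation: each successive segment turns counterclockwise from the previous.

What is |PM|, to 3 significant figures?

50.8

∠SZJ = 79.3° gives ZJ at -34.0° from the x-axis; with |ZJ| = 20.3, J = (19.7, -12.1). ∠ZJM = 144.2° gives JM at 1.80° from the x-axis; with |JM| = 29.9, M = (49.6, -11.1). Then |PM| = |M − P| = 50.8.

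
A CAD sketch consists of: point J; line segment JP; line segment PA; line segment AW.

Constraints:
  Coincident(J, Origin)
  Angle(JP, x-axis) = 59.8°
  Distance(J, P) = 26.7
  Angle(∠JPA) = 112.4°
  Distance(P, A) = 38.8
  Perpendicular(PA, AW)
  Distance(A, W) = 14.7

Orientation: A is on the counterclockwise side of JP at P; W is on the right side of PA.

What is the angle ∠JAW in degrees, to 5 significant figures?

116.75°

∠JPA = 112.4°, so PA runs at 59.8° + (180° − 112.4°) = 127.40° from the x-axis; with |PA| = 38.8, A = P + 38.8·(cos 127.40°, sin 127.40°) = (-10.136, 53.899). PA ⟂ AW; with |AW| = 14.7 on the right of PA, W = A + 14.7·(0.79441, 0.60738) = (1.5423, 62.828). Then cos ∠JAW = AJ·AW / (|AJ||AW|), giving 116.75°.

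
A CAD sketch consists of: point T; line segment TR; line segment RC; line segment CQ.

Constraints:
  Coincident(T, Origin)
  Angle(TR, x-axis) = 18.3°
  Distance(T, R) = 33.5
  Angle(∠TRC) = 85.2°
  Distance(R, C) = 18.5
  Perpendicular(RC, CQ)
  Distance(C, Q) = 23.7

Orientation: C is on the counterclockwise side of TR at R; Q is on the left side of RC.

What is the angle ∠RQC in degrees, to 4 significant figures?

37.98°

∠TRC = 85.2°, so RC runs at 18.3° + (180° − 85.2°) = 113.1° from the x-axis; with |RC| = 18.5, C = R + 18.5·(cos 113.1°, sin 113.1°) = (24.55, 27.54). RC ⟂ CQ; with |CQ| = 23.7 on the left of RC, Q = C + 23.7·(-0.9198, -0.3923) = (2.748, 18.24). Then cos ∠RQC = QR·QC / (|QR||QC|), giving 37.98°.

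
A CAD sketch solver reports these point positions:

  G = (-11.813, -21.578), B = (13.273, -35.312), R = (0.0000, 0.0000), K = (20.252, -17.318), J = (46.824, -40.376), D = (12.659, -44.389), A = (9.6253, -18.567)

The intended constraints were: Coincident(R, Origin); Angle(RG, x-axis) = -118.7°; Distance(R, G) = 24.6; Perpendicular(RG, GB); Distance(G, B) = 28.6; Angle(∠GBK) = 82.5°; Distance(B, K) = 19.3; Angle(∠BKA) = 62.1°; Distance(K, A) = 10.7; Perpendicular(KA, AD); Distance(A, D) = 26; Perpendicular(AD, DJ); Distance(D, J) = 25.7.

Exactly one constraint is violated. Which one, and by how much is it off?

Distance(D, J) = 25.7 — off by 8.70.

R = (0.00, 0.00) ✓; RG at -118.7° ✓; |RG| = 24.60 ✓; ∠(RG, GB) = 90.00° ✓; |GB| = 28.60 ✓; ∠GBK = 82.50° ✓; |BK| = 19.30 ✓; ∠BKA = 62.10° ✓; |KA| = 10.70 ✓; ∠(KA, AD) = 90.00° ✓; |AD| = 26.00 ✓; ∠(AD, DJ) = 90.00° ✓; |DJ| = 34.40 ✗.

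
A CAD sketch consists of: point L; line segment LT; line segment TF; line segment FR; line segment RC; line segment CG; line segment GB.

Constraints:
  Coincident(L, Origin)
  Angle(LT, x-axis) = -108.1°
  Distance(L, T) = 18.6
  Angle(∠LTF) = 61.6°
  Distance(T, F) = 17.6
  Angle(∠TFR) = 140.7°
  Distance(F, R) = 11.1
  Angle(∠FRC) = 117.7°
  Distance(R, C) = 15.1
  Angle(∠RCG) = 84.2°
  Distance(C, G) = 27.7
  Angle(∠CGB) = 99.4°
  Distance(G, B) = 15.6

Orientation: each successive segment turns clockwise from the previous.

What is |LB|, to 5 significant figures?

20.807

L is at the origin; LT runs at -108.1° with length 18.6, so T = (-5.7786, -17.680). ∠LTF = 61.6° gives TF at 133.50° from the x-axis; with |TF| = 17.6, F = (-17.894, -4.9130). ∠TFR = 140.7° gives FR at 94.200° from the x-axis; with |FR| = 11.1, R = (-18.707, 6.1572). ∠FRC = 117.7° gives RC at 31.900° from the x-axis; with |RC| = 15.1, C = (-5.8871, 14.137). ∠RCG = 84.2° gives CG at -63.900° from the x-axis; with |CG| = 27.7, G = (6.2992, -10.739). ∠CGB = 99.4° gives GB at -144.50° from the x-axis; with |GB| = 15.6, B = (-6.4010, -19.798). Then |LB| = |B − L| = 20.807.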